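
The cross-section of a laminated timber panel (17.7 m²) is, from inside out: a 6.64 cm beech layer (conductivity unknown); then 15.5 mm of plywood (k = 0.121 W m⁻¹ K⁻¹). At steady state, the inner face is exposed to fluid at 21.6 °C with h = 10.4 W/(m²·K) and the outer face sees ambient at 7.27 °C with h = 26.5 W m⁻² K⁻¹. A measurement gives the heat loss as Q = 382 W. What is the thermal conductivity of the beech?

k = 0.165 W/m·K

ΣR = ΔT/Q = |21.6 − 7.27|/382 = 0.03751 K/W
Known resistances:
  R_conv,in = 1/(hA) = 1/(10.4·17.7) = 0.005432 K/W
  R_plywood = L/(kA) = 0.0155/(0.121·17.7) = 0.007237 K/W
  R_conv,out = 1/(hA) = 1/(26.5·17.7) = 0.002132 K/W
R_beech = ΣR − ΣR_known = 0.03751 − 0.01480 = 0.02271 K/W
L/(kA) = 0.02271 ⇒ k = 0.0664/(0.02271·17.7) = 0.165 W/m·K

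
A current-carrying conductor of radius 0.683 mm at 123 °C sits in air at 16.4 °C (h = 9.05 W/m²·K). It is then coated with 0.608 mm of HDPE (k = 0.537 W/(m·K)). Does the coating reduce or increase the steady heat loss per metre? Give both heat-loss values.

Critical radius for a cylinder: r_cr = k/h = 0.0593 m = 5.93 cm.
Outer radius after coating: r₂ = 6.83×10^-4 + 6.08×10^-4 = 0.001291 m.
Since r₁ < r_cr and r₂ ≤ r_cr, the coating moves toward the maximum at r_cr — heat loss rises.
Bare: R = 1/(2πr₁h) = 25.75 m·K/W; Q = 106.6/25.75 = 4.14 W/m.
Coated: R = R_cond + R_conv = 13.81 m·K/W; Q = 106.6/13.81 = 7.72 W/m.

increases: 4.14 → 7.72 W/m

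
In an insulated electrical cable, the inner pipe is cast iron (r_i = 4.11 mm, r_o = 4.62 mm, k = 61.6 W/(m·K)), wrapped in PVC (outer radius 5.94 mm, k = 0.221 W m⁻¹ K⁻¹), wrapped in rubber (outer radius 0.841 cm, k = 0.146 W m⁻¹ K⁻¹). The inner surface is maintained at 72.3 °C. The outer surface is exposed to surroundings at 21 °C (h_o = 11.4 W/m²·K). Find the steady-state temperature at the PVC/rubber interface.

T = 68.1 °C

Treat each layer as a resistance in series:
  R'_cast iron = ln(0.00462/0.00411)/(2πk) = 0.1170/(2π·61.6) = 3.022×10^-4 m·K/W
  R'_PVC = ln(0.00594/0.00462)/(2πk) = 0.2513/(2π·0.221) = 0.1810 m·K/W
  R'_rubber = ln(0.00841/0.00594)/(2πk) = 0.3477/(2π·0.146) = 0.3790 m·K/W
  R'_conv,out = 1/(2πr h) = 1/(2π·0.00841·11.4) = 1.660 m·K/W
ΣR = 3.022×10^-4 + 0.1810 + 0.3790 + 1.660 = 2.220 m·K/W
Q' = ΔT/ΣR = (72.3 °C − 21 °C)/2.220 = 23.11 W/m
From the inner boundary to the PVC/rubber interface, ΣR_partial = 0.1813 m·K/W.
T_interface = T_in − Q'·ΣR_partial = 72.3 °C − (23.11)(0.1813) = 68.1 °C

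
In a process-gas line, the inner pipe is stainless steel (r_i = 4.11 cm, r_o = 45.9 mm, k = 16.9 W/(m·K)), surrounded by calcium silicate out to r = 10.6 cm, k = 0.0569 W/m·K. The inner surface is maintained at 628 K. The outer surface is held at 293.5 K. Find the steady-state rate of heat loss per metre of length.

Q' = 143 W/m

Treat each layer as a resistance in series:
  R'_stainless steel = ln(0.0459/0.0411)/(2πk) = 0.1105/(2π·16.9) = 0.001040 m·K/W
  R'_calcium silicate = ln(0.106/0.0459)/(2πk) = 0.8370/(2π·0.0569) = 2.341 m·K/W
ΣR = 0.001040 + 2.341 = 2.342 m·K/W
Q' = ΔT/ΣR = (628 K − 293.5 K)/2.342 = 143 W/m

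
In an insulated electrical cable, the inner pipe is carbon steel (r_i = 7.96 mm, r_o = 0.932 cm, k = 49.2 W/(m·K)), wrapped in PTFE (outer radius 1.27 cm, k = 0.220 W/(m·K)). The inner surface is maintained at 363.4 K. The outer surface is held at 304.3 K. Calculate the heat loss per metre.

Q' = 263 W/m

Series thermal resistances, inner to outer:
  R'_carbon steel = ln(0.00932/0.00796)/(2πk) = 0.1577/(2π·49.2) = 5.102×10^-4 m·K/W
  R'_PTFE = ln(0.0127/0.00932)/(2πk) = 0.3094/(2π·0.220) = 0.2239 m·K/W
ΣR = 5.102×10^-4 + 0.2239 = 0.2244 m·K/W
Q' = ΔT/ΣR = (363.4 K − 304.3 K)/0.2244 = 263 W/m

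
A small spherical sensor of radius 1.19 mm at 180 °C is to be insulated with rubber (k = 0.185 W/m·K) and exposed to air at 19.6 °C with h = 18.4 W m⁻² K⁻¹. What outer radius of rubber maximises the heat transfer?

For a sphere, r_cr = 2k_ins/h = 2·0.185/18.4 = 0.0201 m = 2.01 cm

r_cr = 2.01 cm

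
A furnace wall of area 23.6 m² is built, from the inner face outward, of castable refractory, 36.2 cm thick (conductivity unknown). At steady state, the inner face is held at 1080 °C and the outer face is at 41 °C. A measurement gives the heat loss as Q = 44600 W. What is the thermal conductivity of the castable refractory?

ΣR = ΔT/Q = |1080 − 41|/44600 = 0.02330 K/W
L/(kA) = 0.02330 ⇒ k = 0.362/(0.02330·23.6) = 0.658 W/m·K

k = 0.658 W/m·K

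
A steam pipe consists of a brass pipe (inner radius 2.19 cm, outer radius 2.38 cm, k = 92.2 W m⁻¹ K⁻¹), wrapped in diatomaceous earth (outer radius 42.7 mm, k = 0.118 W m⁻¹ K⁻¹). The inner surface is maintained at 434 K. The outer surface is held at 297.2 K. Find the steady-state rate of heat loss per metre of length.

Q' = 173 W/m

Series thermal resistances, inner to outer:
  R'_brass = ln(0.0238/0.0219)/(2πk) = 0.08320/(2π·92.2) = 1.436×10^-4 m·K/W
  R'_diatomaceous earth = ln(0.0427/0.0238)/(2πk) = 0.5845/(2π·0.118) = 0.7884 m·K/W
ΣR = 1.436×10^-4 + 0.7884 = 0.7885 m·K/W
Q' = ΔT/ΣR = (434 K − 297.2 K)/0.7885 = 173 W/m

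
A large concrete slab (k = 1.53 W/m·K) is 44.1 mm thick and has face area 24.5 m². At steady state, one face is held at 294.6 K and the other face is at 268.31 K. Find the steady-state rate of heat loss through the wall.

Q = 22.3 kW

Q = kA·ΔT/L = 1.53 × 24.5 × |294.6 K − 268.31 K| / 0.0441 = 22300 W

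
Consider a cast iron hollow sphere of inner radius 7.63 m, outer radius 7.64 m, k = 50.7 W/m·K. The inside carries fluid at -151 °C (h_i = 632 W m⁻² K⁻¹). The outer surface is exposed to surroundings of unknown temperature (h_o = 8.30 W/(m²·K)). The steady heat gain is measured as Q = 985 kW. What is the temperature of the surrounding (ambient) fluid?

Series resistances:
  R_conv,in = 1/(4πr²h) = 1/(4π·7.63²·632) = 2.163×10^-6 K/W
  R_cast iron = (1/7.63 − 1/7.64)/(4πk) = 1.715×10^-4/(4π·50.7) = 2.693×10^-7 K/W
  R_conv,out = 1/(4πr²h) = 1/(4π·7.64²·8.30) = 1.643×10^-4 K/W
ΣR = 1.667×10^-4 K/W
ΔT = Q·ΣR = 9.85×10^5 × 1.667×10^-4 = 164.2 K
Heat flows inward, so T_out = T_in + ΔT = -151 + 164.2 = 13.2 °C

T_out = 13.2 °C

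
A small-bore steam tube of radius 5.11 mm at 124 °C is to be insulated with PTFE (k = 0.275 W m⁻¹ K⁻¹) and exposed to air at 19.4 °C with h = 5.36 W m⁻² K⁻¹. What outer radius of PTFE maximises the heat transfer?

r_cr = 5.13 cm

For a cylinder, r_cr = k_ins/h = 0.275/5.36 = 0.0513 m = 5.13 cm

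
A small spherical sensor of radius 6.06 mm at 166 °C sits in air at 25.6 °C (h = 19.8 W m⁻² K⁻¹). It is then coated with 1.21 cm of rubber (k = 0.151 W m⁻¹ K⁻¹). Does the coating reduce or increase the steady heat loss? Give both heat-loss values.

Critical radius for a sphere: r_cr = 2k/h = 0.0153 m = 1.53 cm.
Outer radius after coating: r₂ = 0.00606 + 0.0121 = 0.01816 m.
r₁ < r_cr < r₂: heat loss rises to a maximum at r_cr then falls. Whether the coating helps depends on whether Q(r₂) has dropped back below Q(r₁).
Bare: R = 1/(4πr₁²h) = 109.4 K/W; Q = 140.4/109.4 = 1.28 W.
Coated: R = R_cond + R_conv = 70.13 K/W; Q = 140.4/70.13 = 2.00 W.

increases: 1.28 → 2.00 W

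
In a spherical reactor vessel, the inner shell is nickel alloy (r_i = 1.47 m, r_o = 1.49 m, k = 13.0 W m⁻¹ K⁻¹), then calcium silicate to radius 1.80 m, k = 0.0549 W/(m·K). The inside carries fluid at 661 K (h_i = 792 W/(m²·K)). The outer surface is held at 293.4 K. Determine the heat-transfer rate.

Q = 2190 W

Series thermal resistances, inner to outer:
  R_conv,in = 1/(4πr²h) = 1/(4π·1.47²·792) = 4.650×10^-5 K/W
  R_nickel alloy = (1/1.47 − 1/1.49)/(4πk) = 0.009131/(4π·13.0) = 5.590×10^-5 K/W
  R_calcium silicate = (1/1.49 − 1/1.80)/(4πk) = 0.1156/(4π·0.0549) = 0.1675 K/W
ΣR = 4.650×10^-5 + 5.590×10^-5 + 0.1675 = 0.1676 K/W
Q = ΔT/ΣR = (661 K − 293.4 K)/0.1676 = 2190 W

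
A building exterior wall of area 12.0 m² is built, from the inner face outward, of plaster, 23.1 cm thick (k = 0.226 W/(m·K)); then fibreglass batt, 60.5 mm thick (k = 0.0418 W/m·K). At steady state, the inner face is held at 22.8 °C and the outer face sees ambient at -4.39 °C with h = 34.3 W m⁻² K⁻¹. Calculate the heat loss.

Q = 131 W

Resistance network (inner→outer):
  R_plaster = L/(kA) = 0.231/(0.226·12.0) = 0.08518 K/W
  R_fibreglass batt = L/(kA) = 0.0605/(0.0418·12.0) = 0.1206 K/W
  R_conv,out = 1/(hA) = 1/(34.3·12.0) = 0.002430 K/W
ΣR = 0.08518 + 0.1206 + 0.002430 = 0.2082 K/W
Q = ΔT/ΣR = (22.8 °C − -4.39 °C)/0.2082 = 131 W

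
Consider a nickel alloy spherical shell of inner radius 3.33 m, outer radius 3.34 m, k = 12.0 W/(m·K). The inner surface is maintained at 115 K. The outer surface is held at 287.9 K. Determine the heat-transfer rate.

Q = 29000 kW

Q = 4πk·ΔT/(1/r₁ − 1/r₂) = 4π × 12.0 × 172.9 / (1/3.33 − 1/3.34) = 2.90×10^7 W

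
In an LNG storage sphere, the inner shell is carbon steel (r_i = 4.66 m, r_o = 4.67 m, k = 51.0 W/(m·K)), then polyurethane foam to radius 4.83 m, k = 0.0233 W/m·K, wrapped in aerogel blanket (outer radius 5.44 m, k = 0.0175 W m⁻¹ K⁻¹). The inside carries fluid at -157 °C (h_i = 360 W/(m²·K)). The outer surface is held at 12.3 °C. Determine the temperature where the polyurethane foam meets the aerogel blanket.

T = -125 °C

Series thermal resistances, inner to outer:
  R_conv,in = 1/(4πr²h) = 1/(4π·4.66²·360) = 1.018×10^-5 K/W
  R_carbon steel = (1/4.66 − 1/4.67)/(4πk) = 4.595×10^-4/(4π·51.0) = 7.170×10^-7 K/W
  R_polyurethane foam = (1/4.67 − 1/4.83)/(4πk) = 0.007093/(4π·0.0233) = 0.02423 K/W
  R_aerogel blanket = (1/4.83 − 1/5.44)/(4πk) = 0.02322/(4π·0.0175) = 0.1056 K/W
ΣR = 1.018×10^-5 + 7.170×10^-7 + 0.02423 + 0.1056 = 0.1298 K/W
Q = ΔT/ΣR = (-157 °C − 12.3 °C)/0.1298 = -1304 W
From the inner boundary to the polyurethane foam/aerogel blanket interface, ΣR_partial = 0.02424 K/W.
T_interface = T_in − Q·ΣR_partial = -157 °C − (-1304)(0.02424) = -125 °C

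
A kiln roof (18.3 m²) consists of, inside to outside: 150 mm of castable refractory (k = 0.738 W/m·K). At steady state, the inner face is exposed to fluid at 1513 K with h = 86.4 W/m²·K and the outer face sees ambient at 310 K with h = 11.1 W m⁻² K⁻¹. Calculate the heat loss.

Q = 72200 W

Series thermal resistances, inner to outer:
  R_conv,in = 1/(hA) = 1/(86.4·18.3) = 6.325×10^-4 K/W
  R_castable refractory = L/(kA) = 0.150/(0.738·18.3) = 0.01111 K/W
  R_conv,out = 1/(hA) = 1/(11.1·18.3) = 0.004923 K/W
ΣR = 6.325×10^-4 + 0.01111 + 0.004923 = 0.01667 K/W
Q = ΔT/ΣR = (1513 K − 310 K)/0.01667 = 72200 W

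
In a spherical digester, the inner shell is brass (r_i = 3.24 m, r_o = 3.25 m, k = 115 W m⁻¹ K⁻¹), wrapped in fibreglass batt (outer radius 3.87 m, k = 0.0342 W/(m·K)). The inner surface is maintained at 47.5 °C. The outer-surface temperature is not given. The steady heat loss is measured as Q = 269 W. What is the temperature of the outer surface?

Sum the resistances:
  R_brass = (1/3.24 − 1/3.25)/(4πk) = 9.497×10^-4/(4π·115) = 6.571×10^-7 K/W
  R_fibreglass batt = (1/3.25 − 1/3.87)/(4πk) = 0.04929/(4π·0.0342) = 0.1147 K/W
ΣR = 0.1147 K/W
ΔT = Q·ΣR = 269 × 0.1147 = 30.85 K
Heat flows outward, so T_out = T_in − ΔT = 47.5 − 30.85 = 16.6 °C

T_out = 16.6 °C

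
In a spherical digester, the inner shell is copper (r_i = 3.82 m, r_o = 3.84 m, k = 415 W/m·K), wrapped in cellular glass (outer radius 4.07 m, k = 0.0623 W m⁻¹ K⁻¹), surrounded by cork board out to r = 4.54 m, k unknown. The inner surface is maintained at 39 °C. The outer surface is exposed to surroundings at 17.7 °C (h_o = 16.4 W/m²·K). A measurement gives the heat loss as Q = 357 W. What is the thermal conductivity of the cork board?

k = 0.0498 W/m·K

ΣR = ΔT/Q = |39 − 17.7|/357 = 0.05966 K/W
Known resistances:
  R_copper = (1/3.82 − 1/3.84)/(4πk) = 0.001363/(4π·415) = 2.614×10^-7 K/W
  R_cellular glass = (1/3.84 − 1/4.07)/(4πk) = 0.01472/(4π·0.0623) = 0.01880 K/W
  R_conv,out = 1/(4πr²h) = 1/(4π·4.54²·16.4) = 2.354×10^-4 K/W
R_cork board = ΣR − ΣR_known = 0.05966 − 0.01904 = 0.04062 K/W
(1/r₁−1/r₂)/(4πk) = 0.04062 ⇒ k = 0.02544/(4π·0.04062) = 0.0498 W/m·K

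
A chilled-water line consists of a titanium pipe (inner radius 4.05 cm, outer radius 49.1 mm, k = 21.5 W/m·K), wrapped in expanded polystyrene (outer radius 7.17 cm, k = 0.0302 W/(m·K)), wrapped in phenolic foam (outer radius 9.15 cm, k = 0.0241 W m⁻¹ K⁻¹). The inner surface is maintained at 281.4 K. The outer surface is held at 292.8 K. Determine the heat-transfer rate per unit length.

Q' = 3.16 W/m

Treat each layer as a resistance in series:
  R'_titanium = ln(0.0491/0.0405)/(2πk) = 0.1926/(2π·21.5) = 0.001425 m·K/W
  R'_expanded polystyrene = ln(0.0717/0.0491)/(2πk) = 0.3786/(2π·0.0302) = 1.995 m·K/W
  R'_phenolic foam = ln(0.0915/0.0717)/(2πk) = 0.2438/(2π·0.0241) = 1.610 m·K/W
ΣR = 0.001425 + 1.995 + 1.610 = 3.606 m·K/W
Q' = ΔT/ΣR = (281.4 K − 292.8 K)/3.606 = -3.16 W/m
(Negative Q' ⇒ heat flows inward; heat gain = 3.16 W/m.)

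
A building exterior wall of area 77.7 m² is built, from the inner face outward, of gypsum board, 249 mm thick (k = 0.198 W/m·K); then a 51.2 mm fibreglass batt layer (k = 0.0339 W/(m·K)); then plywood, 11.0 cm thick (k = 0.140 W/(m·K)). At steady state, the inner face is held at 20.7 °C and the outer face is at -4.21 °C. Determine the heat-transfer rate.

Series thermal resistances, inner to outer:
  R_gypsum board = L/(kA) = 0.249/(0.198·77.7) = 0.01619 K/W
  R_fibreglass batt = L/(kA) = 0.0512/(0.0339·77.7) = 0.01944 K/W
  R_plywood = L/(kA) = 0.110/(0.140·77.7) = 0.01011 K/W
ΣR = 0.01619 + 0.01944 + 0.01011 = 0.04574 K/W
Q = ΔT/ΣR = (20.7 °C − -4.21 °C)/0.04574 = 545 W

Q = 545 W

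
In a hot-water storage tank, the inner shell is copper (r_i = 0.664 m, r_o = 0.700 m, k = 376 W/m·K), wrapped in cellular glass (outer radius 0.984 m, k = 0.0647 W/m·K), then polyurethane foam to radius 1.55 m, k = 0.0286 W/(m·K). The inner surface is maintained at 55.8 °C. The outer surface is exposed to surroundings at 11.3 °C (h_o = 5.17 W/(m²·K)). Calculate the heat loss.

Resistance network (inner→outer):
  R_copper = (1/0.664 − 1/0.700)/(4πk) = 0.07745/(4π·376) = 1.639×10^-5 K/W
  R_cellular glass = (1/0.700 − 1/0.984)/(4πk) = 0.4123/(4π·0.0647) = 0.5071 K/W
  R_polyurethane foam = (1/0.984 − 1/1.55)/(4πk) = 0.3711/(4π·0.0286) = 1.033 K/W
  R_conv,out = 1/(4πr²h) = 1/(4π·1.55²·5.17) = 0.006407 K/W
ΣR = 1.639×10^-5 + 0.5071 + 1.033 + 0.006407 = 1.547 K/W
Q = ΔT/ΣR = (55.8 °C − 11.3 °C)/1.547 = 28.8 W

Q = 28.8 W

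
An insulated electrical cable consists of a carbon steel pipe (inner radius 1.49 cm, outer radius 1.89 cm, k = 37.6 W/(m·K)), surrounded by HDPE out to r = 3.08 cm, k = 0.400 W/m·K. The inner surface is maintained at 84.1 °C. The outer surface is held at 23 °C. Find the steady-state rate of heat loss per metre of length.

Series thermal resistances, inner to outer:
  R'_carbon steel = ln(0.0189/0.0149)/(2πk) = 0.2378/(2π·37.6) = 0.001007 m·K/W
  R'_HDPE = ln(0.0308/0.0189)/(2πk) = 0.4884/(2π·0.400) = 0.1943 m·K/W
ΣR = 0.001007 + 0.1943 = 0.1953 m·K/W
Q' = ΔT/ΣR = (84.1 °C − 23 °C)/0.1953 = 313 W/m

Q' = 313 W/m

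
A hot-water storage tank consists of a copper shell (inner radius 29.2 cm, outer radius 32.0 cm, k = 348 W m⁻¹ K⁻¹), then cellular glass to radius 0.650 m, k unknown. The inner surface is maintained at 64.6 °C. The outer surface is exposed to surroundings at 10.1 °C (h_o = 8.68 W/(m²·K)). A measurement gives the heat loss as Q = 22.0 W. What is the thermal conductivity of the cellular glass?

k = 0.0514 W/m·K

ΣR = ΔT/Q = |64.6 − 10.1|/22.0 = 2.477 K/W
Known resistances:
  R_copper = (1/0.292 − 1/0.320)/(4πk) = 0.2997/(4π·348) = 6.852×10^-5 K/W
  R_conv,out = 1/(4πr²h) = 1/(4π·0.650²·8.68) = 0.02170 K/W
R_cellular glass = ΣR − ΣR_known = 2.477 − 0.02177 = 2.455 K/W
(1/r₁−1/r₂)/(4πk) = 2.455 ⇒ k = 1.587/(4π·2.455) = 0.0514 W/m·K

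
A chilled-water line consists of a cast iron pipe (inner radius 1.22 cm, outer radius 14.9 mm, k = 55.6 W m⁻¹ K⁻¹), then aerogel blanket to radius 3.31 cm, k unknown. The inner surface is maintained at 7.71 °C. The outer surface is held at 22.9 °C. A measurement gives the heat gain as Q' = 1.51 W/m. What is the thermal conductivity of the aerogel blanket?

ΣR = ΔT/Q' = |7.71 − 22.9|/1.51 = 10.06 m·K/W
Known resistances:
  R'_cast iron = ln(0.0149/0.0122)/(2πk) = 0.1999/(2π·55.6) = 5.723×10^-4 m·K/W
R_aerogel blanket = ΣR − ΣR_known = 10.06 − 5.723×10^-4 = 10.06 m·K/W
ln(r₂/r₁)/(2πk) = 10.06 ⇒ k = 0.7982/(2π·10.06) = 0.0126 W/m·K

k = 0.0126 W/m·K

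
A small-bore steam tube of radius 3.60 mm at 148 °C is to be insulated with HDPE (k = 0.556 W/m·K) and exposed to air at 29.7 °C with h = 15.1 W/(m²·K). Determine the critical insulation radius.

For a cylinder, r_cr = k_ins/h = 0.556/15.1 = 0.0368 m = 3.68 cm

r_cr = 3.68 cm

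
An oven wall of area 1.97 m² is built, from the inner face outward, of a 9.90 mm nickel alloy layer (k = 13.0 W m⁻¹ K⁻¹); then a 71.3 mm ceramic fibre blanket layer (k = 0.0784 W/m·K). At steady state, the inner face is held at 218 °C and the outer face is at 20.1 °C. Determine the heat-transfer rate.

Q = 428 W

Resistance network (inner→outer):
  R_nickel alloy = L/(kA) = 0.00990/(13.0·1.97) = 3.866×10^-4 K/W
  R_ceramic fibre blanket = L/(kA) = 0.0713/(0.0784·1.97) = 0.4616 K/W
ΣR = 3.866×10^-4 + 0.4616 = 0.4620 K/W
Q = ΔT/ΣR = (218 °C − 20.1 °C)/0.4620 = 428 W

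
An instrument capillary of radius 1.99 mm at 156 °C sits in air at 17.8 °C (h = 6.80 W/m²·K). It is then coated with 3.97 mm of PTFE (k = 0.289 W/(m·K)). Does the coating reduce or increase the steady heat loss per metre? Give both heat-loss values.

Critical radius for a cylinder: r_cr = k/h = 0.0425 m = 4.25 cm.
Outer radius after coating: r₂ = 0.00199 + 0.00397 = 0.00596 m.
Since r₁ < r_cr and r₂ ≤ r_cr, the coating moves toward the maximum at r_cr — heat loss rises.
Bare: R = 1/(2πr₁h) = 11.76 m·K/W; Q = 138.2/11.76 = 11.8 W/m.
Coated: R = R_cond + R_conv = 4.531 m·K/W; Q = 138.2/4.531 = 30.5 W/m.

increases: 11.8 → 30.5 W/m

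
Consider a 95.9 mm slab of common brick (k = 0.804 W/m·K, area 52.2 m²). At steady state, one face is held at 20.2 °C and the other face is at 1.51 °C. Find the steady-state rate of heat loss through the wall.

Q = kA·ΔT/L = 0.804 × 52.2 × |20.2 °C − 1.51 °C| / 0.0959 = 8180 W

Q = 8.18 kW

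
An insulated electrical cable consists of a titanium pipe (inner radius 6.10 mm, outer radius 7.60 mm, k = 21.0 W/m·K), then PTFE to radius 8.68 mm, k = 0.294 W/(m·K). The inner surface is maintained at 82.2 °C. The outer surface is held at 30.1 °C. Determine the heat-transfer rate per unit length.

Treat each layer as a resistance in series:
  R'_titanium = ln(0.00760/0.00610)/(2πk) = 0.2199/(2π·21.0) = 0.001666 m·K/W
  R'_PTFE = ln(0.00868/0.00760)/(2πk) = 0.1329/(2π·0.294) = 0.07193 m·K/W
ΣR = 0.001666 + 0.07193 = 0.07360 m·K/W
Q' = ΔT/ΣR = (82.2 °C − 30.1 °C)/0.07360 = 708 W/m

Q' = 708 W/m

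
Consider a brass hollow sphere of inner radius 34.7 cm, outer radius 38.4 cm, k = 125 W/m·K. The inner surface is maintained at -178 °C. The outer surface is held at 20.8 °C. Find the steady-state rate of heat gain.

Q = 4πk·ΔT/(1/r₁ − 1/r₂) = 4π × 125 × 198.8 / (1/0.347 − 1/0.384) = 1.12×10^6 W

Q = 1.12×10^6 W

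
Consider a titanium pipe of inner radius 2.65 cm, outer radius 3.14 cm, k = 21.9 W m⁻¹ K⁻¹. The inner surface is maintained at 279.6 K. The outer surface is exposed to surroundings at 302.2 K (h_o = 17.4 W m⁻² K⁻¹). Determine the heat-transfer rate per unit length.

Q' = 77.3 W/m

Treat each layer as a resistance in series:
  R'_titanium = ln(0.0314/0.0265)/(2πk) = 0.1697/(2π·21.9) = 0.001233 m·K/W
  R'_conv,out = 1/(2πr h) = 1/(2π·0.0314·17.4) = 0.2913 m·K/W
ΣR = 0.001233 + 0.2913 = 0.2925 m·K/W
Q' = ΔT/ΣR = (279.6 K − 302.2 K)/0.2925 = -77.3 W/m
(Negative Q' ⇒ heat flows inward; heat gain = 77.3 W/m.)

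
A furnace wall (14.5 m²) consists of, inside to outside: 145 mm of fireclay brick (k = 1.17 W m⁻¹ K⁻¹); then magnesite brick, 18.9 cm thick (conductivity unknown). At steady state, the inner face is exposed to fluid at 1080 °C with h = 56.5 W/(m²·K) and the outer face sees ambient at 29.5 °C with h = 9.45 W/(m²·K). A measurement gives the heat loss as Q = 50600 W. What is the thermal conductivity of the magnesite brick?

ΣR = ΔT/Q = |1080 − 29.5|/50600 = 0.02076 K/W
Known resistances:
  R_conv,in = 1/(hA) = 1/(56.5·14.5) = 0.001221 K/W
  R_fireclay brick = L/(kA) = 0.145/(1.17·14.5) = 0.008547 K/W
  R_conv,out = 1/(hA) = 1/(9.45·14.5) = 0.007298 K/W
R_magnesite brick = ΣR − ΣR_known = 0.02076 − 0.01707 = 0.003690 K/W
L/(kA) = 0.003690 ⇒ k = 0.189/(0.003690·14.5) = 3.53 W/m·K

k = 3.53 W/m·K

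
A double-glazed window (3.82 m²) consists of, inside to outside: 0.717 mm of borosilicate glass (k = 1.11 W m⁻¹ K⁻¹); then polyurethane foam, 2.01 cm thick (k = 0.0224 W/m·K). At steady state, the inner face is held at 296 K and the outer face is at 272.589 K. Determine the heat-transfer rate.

Q = 99.6 W

Treat each layer as a resistance in series:
  R_borosilicate glass = L/(kA) = 7.17×10^-4/(1.11·3.82) = 1.691×10^-4 K/W
  R_polyurethane foam = L/(kA) = 0.0201/(0.0224·3.82) = 0.2349 K/W
ΣR = 1.691×10^-4 + 0.2349 = 0.2351 K/W
Q = ΔT/ΣR = (296 K − 272.589 K)/0.2351 = 99.6 W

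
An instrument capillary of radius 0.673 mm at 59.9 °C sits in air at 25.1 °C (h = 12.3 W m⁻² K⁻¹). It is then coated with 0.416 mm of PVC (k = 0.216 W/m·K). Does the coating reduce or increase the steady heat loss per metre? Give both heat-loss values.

increases: 1.81 → 2.84 W/m

Critical radius for a cylinder: r_cr = k/h = 0.0176 m = 1.76 cm.
Outer radius after coating: r₂ = 6.73×10^-4 + 4.16×10^-4 = 0.001089 m.
Since r₁ < r_cr and r₂ ≤ r_cr, the coating moves toward the maximum at r_cr — heat loss rises.
Bare: R = 1/(2πr₁h) = 19.23 m·K/W; Q = 34.8/19.23 = 1.81 W/m.
Coated: R = R_cond + R_conv = 12.24 m·K/W; Q = 34.8/12.24 = 2.84 W/m.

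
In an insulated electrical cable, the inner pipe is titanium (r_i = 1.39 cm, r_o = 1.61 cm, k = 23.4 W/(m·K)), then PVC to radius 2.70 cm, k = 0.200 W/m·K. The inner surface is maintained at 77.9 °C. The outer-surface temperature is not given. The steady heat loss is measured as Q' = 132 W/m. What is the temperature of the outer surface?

Series resistances:
  R'_titanium = ln(0.0161/0.0139)/(2πk) = 0.1469/(2π·23.4) = 9.993×10^-4 m·K/W
  R'_PVC = ln(0.0270/0.0161)/(2πk) = 0.5170/(2π·0.200) = 0.4114 m·K/W
ΣR = 0.4124 m·K/W
ΔT = Q'·ΣR = 132 × 0.4124 = 54.44 K
Heat flows outward, so T_out = T_in − ΔT = 77.9 − 54.44 = 23.5 °C

T_out = 23.5 °C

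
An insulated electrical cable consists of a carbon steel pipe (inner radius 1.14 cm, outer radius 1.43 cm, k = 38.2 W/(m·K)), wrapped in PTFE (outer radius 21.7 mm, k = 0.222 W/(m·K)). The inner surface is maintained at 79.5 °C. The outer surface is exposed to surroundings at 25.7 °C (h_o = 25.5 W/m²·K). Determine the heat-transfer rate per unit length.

Series thermal resistances, inner to outer:
  R'_carbon steel = ln(0.0143/0.0114)/(2πk) = 0.2266/(2π·38.2) = 9.443×10^-4 m·K/W
  R'_PTFE = ln(0.0217/0.0143)/(2πk) = 0.4171/(2π·0.222) = 0.2990 m·K/W
  R'_conv,out = 1/(2πr h) = 1/(2π·0.0217·25.5) = 0.2876 m·K/W
ΣR = 9.443×10^-4 + 0.2990 + 0.2876 = 0.5875 m·K/W
Q' = ΔT/ΣR = (79.5 °C − 25.7 °C)/0.5875 = 91.6 W/m

Q' = 91.6 W/m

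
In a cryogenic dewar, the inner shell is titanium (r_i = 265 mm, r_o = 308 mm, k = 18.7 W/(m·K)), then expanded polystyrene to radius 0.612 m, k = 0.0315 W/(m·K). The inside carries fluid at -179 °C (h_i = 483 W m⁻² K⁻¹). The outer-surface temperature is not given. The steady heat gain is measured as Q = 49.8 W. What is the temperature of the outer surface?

T_out = 24.1 °C

Series resistances:
  R_conv,in = 1/(4πr²h) = 1/(4π·0.265²·483) = 0.002346 K/W
  R_titanium = (1/0.265 − 1/0.308)/(4πk) = 0.5268/(4π·18.7) = 0.002242 K/W
  R_expanded polystyrene = (1/0.308 − 1/0.612)/(4πk) = 1.613/(4π·0.0315) = 4.074 K/W
ΣR = 4.079 K/W
ΔT = Q·ΣR = 49.8 × 4.079 = 203.1 K
Heat flows inward, so T_out = T_in + ΔT = -179 + 203.1 = 24.1 °C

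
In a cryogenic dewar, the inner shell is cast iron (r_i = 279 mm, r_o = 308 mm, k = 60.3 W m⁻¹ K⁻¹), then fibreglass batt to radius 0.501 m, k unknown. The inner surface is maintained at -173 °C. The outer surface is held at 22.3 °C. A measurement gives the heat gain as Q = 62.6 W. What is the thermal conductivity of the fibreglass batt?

ΣR = ΔT/Q = |-173 − 22.3|/62.6 = 3.120 K/W
Known resistances:
  R_cast iron = (1/0.279 − 1/0.308)/(4πk) = 0.3375/(4π·60.3) = 4.454×10^-4 K/W
R_fibreglass batt = ΣR − ΣR_known = 3.120 − 4.454×10^-4 = 3.120 K/W
(1/r₁−1/r₂)/(4πk) = 3.120 ⇒ k = 1.251/(4π·3.120) = 0.0319 W/m·K

k = 0.0319 W/m·K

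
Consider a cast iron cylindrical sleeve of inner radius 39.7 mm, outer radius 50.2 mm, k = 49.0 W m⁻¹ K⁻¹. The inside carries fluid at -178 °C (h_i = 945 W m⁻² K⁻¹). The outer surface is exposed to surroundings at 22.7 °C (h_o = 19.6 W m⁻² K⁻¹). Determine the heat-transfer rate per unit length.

Series thermal resistances, inner to outer:
  R'_conv,in = 1/(2πr h) = 1/(2π·0.0397·945) = 0.004242 m·K/W
  R'_cast iron = ln(0.0502/0.0397)/(2πk) = 0.2347/(2π·49.0) = 7.622×10^-4 m·K/W
  R'_conv,out = 1/(2πr h) = 1/(2π·0.0502·19.6) = 0.1618 m·K/W
ΣR = 0.004242 + 7.622×10^-4 + 0.1618 = 0.1668 m·K/W
Q' = ΔT/ΣR = (-178 °C − 22.7 °C)/0.1668 = -1200 W/m
(Negative Q' ⇒ heat flows inward; heat gain = 1200 W/m.)

Q' = 1200 W/m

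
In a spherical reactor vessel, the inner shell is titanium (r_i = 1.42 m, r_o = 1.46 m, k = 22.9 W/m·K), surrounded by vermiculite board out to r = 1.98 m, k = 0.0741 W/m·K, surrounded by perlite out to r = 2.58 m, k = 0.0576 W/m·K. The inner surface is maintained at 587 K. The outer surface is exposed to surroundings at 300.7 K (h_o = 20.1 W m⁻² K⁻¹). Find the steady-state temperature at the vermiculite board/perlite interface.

T = 432 K

Treat each layer as a resistance in series:
  R_titanium = (1/1.42 − 1/1.46)/(4πk) = 0.01929/(4π·22.9) = 6.705×10^-5 K/W
  R_vermiculite board = (1/1.46 − 1/1.98)/(4πk) = 0.1799/(4π·0.0741) = 0.1932 K/W
  R_perlite = (1/1.98 − 1/2.58)/(4πk) = 0.1175/(4π·0.0576) = 0.1623 K/W
  R_conv,out = 1/(4πr²h) = 1/(4π·2.58²·20.1) = 5.948×10^-4 K/W
ΣR = 6.705×10^-5 + 0.1932 + 0.1623 + 5.948×10^-4 = 0.3562 K/W
Q = ΔT/ΣR = (587 K − 300.7 K)/0.3562 = 803.8 W
From the inner boundary to the vermiculite board/perlite interface, ΣR_partial = 0.1933 K/W.
T_interface = T_in − Q·ΣR_partial = 587 K − (803.8)(0.1933) = 432 K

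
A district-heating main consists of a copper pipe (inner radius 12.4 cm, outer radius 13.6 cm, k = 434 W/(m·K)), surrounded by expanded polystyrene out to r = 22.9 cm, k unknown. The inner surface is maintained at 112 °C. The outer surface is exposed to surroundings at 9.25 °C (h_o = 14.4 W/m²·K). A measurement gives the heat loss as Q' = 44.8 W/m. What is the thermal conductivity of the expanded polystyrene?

k = 0.0369 W/m·K

ΣR = ΔT/Q' = |112 − 9.25|/44.8 = 2.294 m·K/W
Known resistances:
  R'_copper = ln(0.136/0.124)/(2πk) = 0.09237/(2π·434) = 3.387×10^-5 m·K/W
  R'_conv,out = 1/(2πr h) = 1/(2π·0.229·14.4) = 0.04826 m·K/W
R_expanded polystyrene = ΣR − ΣR_known = 2.294 − 0.04829 = 2.246 m·K/W
ln(r₂/r₁)/(2πk) = 2.246 ⇒ k = 0.5211/(2π·2.246) = 0.0369 W/m·K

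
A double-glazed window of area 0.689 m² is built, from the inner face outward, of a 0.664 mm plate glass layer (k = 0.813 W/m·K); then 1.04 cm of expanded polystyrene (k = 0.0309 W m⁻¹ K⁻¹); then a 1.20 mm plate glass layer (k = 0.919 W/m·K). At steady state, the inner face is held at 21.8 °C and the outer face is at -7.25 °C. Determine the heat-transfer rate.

Q = 59.1 W

Treat each layer as a resistance in series:
  R_plate glass = L/(kA) = 6.64×10^-4/(0.813·0.689) = 0.001185 K/W
  R_expanded polystyrene = L/(kA) = 0.0104/(0.0309·0.689) = 0.4885 K/W
  R_plate glass = L/(kA) = 0.00120/(0.919·0.689) = 0.001895 K/W
ΣR = 0.001185 + 0.4885 + 0.001895 = 0.4916 K/W
Q = ΔT/ΣR = (21.8 °C − -7.25 °C)/0.4916 = 59.1 W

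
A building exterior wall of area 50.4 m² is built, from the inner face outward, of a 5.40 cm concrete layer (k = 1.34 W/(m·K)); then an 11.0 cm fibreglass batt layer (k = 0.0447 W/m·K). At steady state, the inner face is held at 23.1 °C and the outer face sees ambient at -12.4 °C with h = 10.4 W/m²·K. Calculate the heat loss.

Q = 689 W

Resistance network (inner→outer):
  R_concrete = L/(kA) = 0.0540/(1.34·50.4) = 7.996×10^-4 K/W
  R_fibreglass batt = L/(kA) = 0.110/(0.0447·50.4) = 0.04883 K/W
  R_conv,out = 1/(hA) = 1/(10.4·50.4) = 0.001908 K/W
ΣR = 7.996×10^-4 + 0.04883 + 0.001908 = 0.05154 K/W
Q = ΔT/ΣR = (23.1 °C − -12.4 °C)/0.05154 = 689 W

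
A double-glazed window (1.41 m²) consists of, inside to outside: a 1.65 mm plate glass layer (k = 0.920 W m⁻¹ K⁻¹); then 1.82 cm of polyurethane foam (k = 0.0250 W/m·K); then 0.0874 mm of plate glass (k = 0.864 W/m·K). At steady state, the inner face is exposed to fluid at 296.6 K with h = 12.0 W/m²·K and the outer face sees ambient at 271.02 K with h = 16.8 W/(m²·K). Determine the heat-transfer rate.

Resistance network (inner→outer):
  R_conv,in = 1/(hA) = 1/(12.0·1.41) = 0.05910 K/W
  R_plate glass = L/(kA) = 0.00165/(0.920·1.41) = 0.001272 K/W
  R_polyurethane foam = L/(kA) = 0.0182/(0.0250·1.41) = 0.5163 K/W
  R_plate glass = L/(kA) = 8.74×10^-5/(0.864·1.41) = 7.174×10^-5 K/W
  R_conv,out = 1/(hA) = 1/(16.8·1.41) = 0.04222 K/W
ΣR = 0.05910 + 0.001272 + 0.5163 + 7.174×10^-5 + 0.04222 = 0.6190 K/W
Q = ΔT/ΣR = (296.6 K − 271.02 K)/0.6190 = 41.3 W

Q = 41.3 W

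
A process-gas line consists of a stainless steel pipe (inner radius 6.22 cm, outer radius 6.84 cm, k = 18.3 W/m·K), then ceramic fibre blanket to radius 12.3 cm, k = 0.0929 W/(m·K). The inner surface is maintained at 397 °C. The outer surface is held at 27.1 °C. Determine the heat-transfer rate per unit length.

Q' = 368 W/m

Series thermal resistances, inner to outer:
  R'_stainless steel = ln(0.0684/0.0622)/(2πk) = 0.09502/(2π·18.3) = 8.264×10^-4 m·K/W
  R'_ceramic fibre blanket = ln(0.123/0.0684)/(2πk) = 0.5868/(2π·0.0929) = 1.005 m·K/W
ΣR = 8.264×10^-4 + 1.005 = 1.006 m·K/W
Q' = ΔT/ΣR = (397 °C − 27.1 °C)/1.006 = 368 W/m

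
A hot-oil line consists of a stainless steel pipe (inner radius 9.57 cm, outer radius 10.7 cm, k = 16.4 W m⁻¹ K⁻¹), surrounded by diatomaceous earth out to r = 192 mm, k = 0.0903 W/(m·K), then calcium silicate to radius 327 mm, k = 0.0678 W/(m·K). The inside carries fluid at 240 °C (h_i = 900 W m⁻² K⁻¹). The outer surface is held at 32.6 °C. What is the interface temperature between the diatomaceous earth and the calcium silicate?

T = 146 °C

Treat each layer as a resistance in series:
  R'_conv,in = 1/(2πr h) = 1/(2π·0.0957·900) = 0.001848 m·K/W
  R'_stainless steel = ln(0.107/0.0957)/(2πk) = 0.1116/(2π·16.4) = 0.001083 m·K/W
  R'_diatomaceous earth = ln(0.192/0.107)/(2πk) = 0.5847/(2π·0.0903) = 1.030 m·K/W
  R'_calcium silicate = ln(0.327/0.192)/(2πk) = 0.5325/(2π·0.0678) = 1.250 m·K/W
ΣR = 0.001848 + 0.001083 + 1.030 + 1.250 = 2.283 m·K/W
Q' = ΔT/ΣR = (240 °C − 32.6 °C)/2.283 = 90.85 W/m
From the inner boundary to the diatomaceous earth/calcium silicate interface, ΣR_partial = 1.033 m·K/W.
T_interface = T_in − Q'·ΣR_partial = 240 °C − (90.85)(1.033) = 146 °C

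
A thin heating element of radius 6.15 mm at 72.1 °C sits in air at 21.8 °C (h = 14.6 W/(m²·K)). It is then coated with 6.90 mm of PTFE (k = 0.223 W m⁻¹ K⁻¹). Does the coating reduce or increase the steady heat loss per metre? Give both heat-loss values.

Critical radius for a cylinder: r_cr = k/h = 0.0153 m = 1.53 cm.
Outer radius after coating: r₂ = 0.00615 + 0.00690 = 0.01305 m.
Since r₁ < r_cr and r₂ ≤ r_cr, the coating moves toward the maximum at r_cr — heat loss rises.
Bare: R = 1/(2πr₁h) = 1.773 m·K/W; Q = 50.3/1.773 = 28.4 W/m.
Coated: R = R_cond + R_conv = 1.372 m·K/W; Q = 50.3/1.372 = 36.7 W/m.

increases: 28.4 → 36.7 W/m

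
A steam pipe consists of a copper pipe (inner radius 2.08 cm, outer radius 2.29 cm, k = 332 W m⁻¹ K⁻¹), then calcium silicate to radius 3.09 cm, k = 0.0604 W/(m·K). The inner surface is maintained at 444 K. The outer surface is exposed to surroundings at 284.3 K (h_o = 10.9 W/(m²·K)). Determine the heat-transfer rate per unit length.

Q' = 127 W/m

Treat each layer as a resistance in series:
  R'_copper = ln(0.0229/0.0208)/(2πk) = 0.09618/(2π·332) = 4.611×10^-5 m·K/W
  R'_calcium silicate = ln(0.0309/0.0229)/(2πk) = 0.2996/(2π·0.0604) = 0.7895 m·K/W
  R'_conv,out = 1/(2πr h) = 1/(2π·0.0309·10.9) = 0.4725 m·K/W
ΣR = 4.611×10^-5 + 0.7895 + 0.4725 = 1.262 m·K/W
Q' = ΔT/ΣR = (444 K − 284.3 K)/1.262 = 127 W/m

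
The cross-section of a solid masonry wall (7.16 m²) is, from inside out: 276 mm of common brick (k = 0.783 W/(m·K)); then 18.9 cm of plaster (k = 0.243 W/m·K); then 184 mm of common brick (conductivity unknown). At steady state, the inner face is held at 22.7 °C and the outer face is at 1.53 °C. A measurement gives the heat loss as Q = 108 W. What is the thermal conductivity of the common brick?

ΣR = ΔT/Q = |22.7 − 1.53|/108 = 0.1960 K/W
Known resistances:
  R_common brick = L/(kA) = 0.276/(0.783·7.16) = 0.04923 K/W
  R_plaster = L/(kA) = 0.189/(0.243·7.16) = 0.1086 K/W
R_common brick = ΣR − ΣR_known = 0.1960 − 0.1578 = 0.03820 K/W
L/(kA) = 0.03820 ⇒ k = 0.184/(0.03820·7.16) = 0.673 W/m·K

k = 0.673 W/m·K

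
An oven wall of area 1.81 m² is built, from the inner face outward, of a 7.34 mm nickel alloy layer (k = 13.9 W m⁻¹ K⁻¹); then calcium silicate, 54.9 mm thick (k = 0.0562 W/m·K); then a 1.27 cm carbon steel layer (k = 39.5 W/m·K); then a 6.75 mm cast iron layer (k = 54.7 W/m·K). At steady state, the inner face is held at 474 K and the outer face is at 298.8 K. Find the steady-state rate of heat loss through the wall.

Q = 324 W

Series thermal resistances, inner to outer:
  R_nickel alloy = L/(kA) = 0.00734/(13.9·1.81) = 2.917×10^-4 K/W
  R_calcium silicate = L/(kA) = 0.0549/(0.0562·1.81) = 0.5397 K/W
  R_carbon steel = L/(kA) = 0.0127/(39.5·1.81) = 1.776×10^-4 K/W
  R_cast iron = L/(kA) = 0.00675/(54.7·1.81) = 6.818×10^-5 K/W
ΣR = 2.917×10^-4 + 0.5397 + 1.776×10^-4 + 6.818×10^-5 = 0.5402 K/W
Q = ΔT/ΣR = (474 K − 298.8 K)/0.5402 = 324 W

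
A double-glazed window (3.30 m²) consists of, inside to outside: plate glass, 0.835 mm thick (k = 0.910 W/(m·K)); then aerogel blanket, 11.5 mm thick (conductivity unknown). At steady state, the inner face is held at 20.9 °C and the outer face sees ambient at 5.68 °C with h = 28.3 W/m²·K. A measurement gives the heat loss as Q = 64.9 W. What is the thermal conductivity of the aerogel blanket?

k = 0.0156 W/m·K

ΣR = ΔT/Q = |20.9 − 5.68|/64.9 = 0.2345 K/W
Known resistances:
  R_plate glass = L/(kA) = 8.35×10^-4/(0.910·3.30) = 2.781×10^-4 K/W
  R_conv,out = 1/(hA) = 1/(28.3·3.30) = 0.01071 K/W
R_aerogel blanket = ΣR − ΣR_known = 0.2345 − 0.01099 = 0.2235 K/W
L/(kA) = 0.2235 ⇒ k = 0.0115/(0.2235·3.30) = 0.0156 W/m·K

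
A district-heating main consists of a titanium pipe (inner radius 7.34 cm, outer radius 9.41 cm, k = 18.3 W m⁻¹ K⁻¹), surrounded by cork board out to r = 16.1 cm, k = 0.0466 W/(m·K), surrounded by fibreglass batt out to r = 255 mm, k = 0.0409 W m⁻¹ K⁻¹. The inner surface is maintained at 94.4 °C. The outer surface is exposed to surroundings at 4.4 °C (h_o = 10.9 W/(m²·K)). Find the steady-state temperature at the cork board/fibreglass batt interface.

T = 49.5 °C

Resistance network (inner→outer):
  R'_titanium = ln(0.0941/0.0734)/(2πk) = 0.2484/(2π·18.3) = 0.002161 m·K/W
  R'_cork board = ln(0.161/0.0941)/(2πk) = 0.5370/(2π·0.0466) = 1.834 m·K/W
  R'_fibreglass batt = ln(0.255/0.161)/(2πk) = 0.4599/(2π·0.0409) = 1.789 m·K/W
  R'_conv,out = 1/(2πr h) = 1/(2π·0.255·10.9) = 0.05726 m·K/W
ΣR = 0.002161 + 1.834 + 1.789 + 0.05726 = 3.682 m·K/W
Q' = ΔT/ΣR = (94.4 °C − 4.4 °C)/3.682 = 24.44 W/m
From the inner boundary to the cork board/fibreglass batt interface, ΣR_partial = 1.836 m·K/W.
T_interface = T_in − Q'·ΣR_partial = 94.4 °C − (24.44)(1.836) = 49.5 °C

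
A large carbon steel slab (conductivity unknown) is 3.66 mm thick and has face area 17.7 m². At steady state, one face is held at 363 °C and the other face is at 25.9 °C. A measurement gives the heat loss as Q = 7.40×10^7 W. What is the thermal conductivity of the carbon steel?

ΣR = ΔT/Q = |363 − 25.9|/7.40×10^7 = 4.555×10^-6 K/W
L/(kA) = 4.555×10^-6 ⇒ k = 0.00366/(4.555×10^-6·17.7) = 45.4 W/m·K

k = 45.4 W/m·K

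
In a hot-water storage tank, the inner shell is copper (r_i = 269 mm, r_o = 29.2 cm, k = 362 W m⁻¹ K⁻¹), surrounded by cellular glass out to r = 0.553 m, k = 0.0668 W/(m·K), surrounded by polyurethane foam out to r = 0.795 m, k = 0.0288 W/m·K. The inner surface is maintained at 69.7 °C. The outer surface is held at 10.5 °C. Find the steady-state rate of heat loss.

Q = 17.2 W

Series thermal resistances, inner to outer:
  R_copper = (1/0.269 − 1/0.292)/(4πk) = 0.2928/(4π·362) = 6.437×10^-5 K/W
  R_cellular glass = (1/0.292 − 1/0.553)/(4πk) = 1.616/(4π·0.0668) = 1.926 K/W
  R_polyurethane foam = (1/0.553 − 1/0.795)/(4πk) = 0.5505/(4π·0.0288) = 1.521 K/W
ΣR = 6.437×10^-5 + 1.926 + 1.521 = 3.447 K/W
Q = ΔT/ΣR = (69.7 °C − 10.5 °C)/3.447 = 17.2 W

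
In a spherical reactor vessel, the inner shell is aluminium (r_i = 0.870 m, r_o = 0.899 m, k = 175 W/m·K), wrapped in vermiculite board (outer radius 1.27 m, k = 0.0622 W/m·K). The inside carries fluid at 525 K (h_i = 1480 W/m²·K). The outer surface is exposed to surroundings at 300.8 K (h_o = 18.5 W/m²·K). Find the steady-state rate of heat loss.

Treat each layer as a resistance in series:
  R_conv,in = 1/(4πr²h) = 1/(4π·0.870²·1480) = 7.104×10^-5 K/W
  R_aluminium = (1/0.870 − 1/0.899)/(4πk) = 0.03708/(4π·175) = 1.686×10^-5 K/W
  R_vermiculite board = (1/0.899 − 1/1.27)/(4πk) = 0.3249/(4π·0.0622) = 0.4157 K/W
  R_conv,out = 1/(4πr²h) = 1/(4π·1.27²·18.5) = 0.002667 K/W
ΣR = 7.104×10^-5 + 1.686×10^-5 + 0.4157 + 0.002667 = 0.4185 K/W
Q = ΔT/ΣR = (525 K − 300.8 K)/0.4185 = 536 W

Q = 536 W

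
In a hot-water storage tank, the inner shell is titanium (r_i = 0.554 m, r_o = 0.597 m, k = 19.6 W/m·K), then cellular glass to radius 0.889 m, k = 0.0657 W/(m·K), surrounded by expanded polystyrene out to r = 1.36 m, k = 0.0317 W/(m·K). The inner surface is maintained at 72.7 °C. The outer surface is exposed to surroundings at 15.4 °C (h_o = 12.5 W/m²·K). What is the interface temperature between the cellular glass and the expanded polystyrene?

T = 49.5 °C

Series thermal resistances, inner to outer:
  R_titanium = (1/0.554 − 1/0.597)/(4πk) = 0.1300/(4π·19.6) = 5.279×10^-4 K/W
  R_cellular glass = (1/0.597 − 1/0.889)/(4πk) = 0.5502/(4π·0.0657) = 0.6664 K/W
  R_expanded polystyrene = (1/0.889 − 1/1.36)/(4πk) = 0.3896/(4π·0.0317) = 0.9779 K/W
  R_conv,out = 1/(4πr²h) = 1/(4π·1.36²·12.5) = 0.003442 K/W
ΣR = 5.279×10^-4 + 0.6664 + 0.9779 + 0.003442 = 1.648 K/W
Q = ΔT/ΣR = (72.7 °C − 15.4 °C)/1.648 = 34.77 W
From the inner boundary to the cellular glass/expanded polystyrene interface, ΣR_partial = 0.6669 K/W.
T_interface = T_in − Q·ΣR_partial = 72.7 °C − (34.77)(0.6669) = 49.5 °C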